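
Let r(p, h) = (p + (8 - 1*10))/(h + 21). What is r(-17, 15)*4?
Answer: -19/9 ≈ -2.1111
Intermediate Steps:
r(p, h) = (-2 + p)/(21 + h) (r(p, h) = (p + (8 - 10))/(21 + h) = (p - 2)/(21 + h) = (-2 + p)/(21 + h))
r(-17, 15)*4 = ((-2 - 17)/(21 + 15))*4 = (-19/36)*4 = ((1/36)*(-19))*4 = -19/36*4 = -19/9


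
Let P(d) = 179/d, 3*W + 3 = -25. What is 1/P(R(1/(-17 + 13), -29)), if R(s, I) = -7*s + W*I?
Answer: 3269/2148 ≈ 1.5219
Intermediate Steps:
W = -28/3 (W = -1 + (⅓)*(-25) = -1 - 25/3 = -28/3 ≈ -9.3333)
R(s, I) = -7*s - 28*I/3
1/P(R(1/(-17 + 13), -29)) = 1/(179/(-7/(-17 + 13) - 28/3*(-29))) = 1/(179/(-7/(-4) + 812/3)) = 1/(179/(-7*(-¼) + 812/3)) = 1/(179/(7/4 + 812/3)) = 1/(179/(3269/12)) = 1/(179*(12/3269)) = 1/(2148/3269) = 3269/2148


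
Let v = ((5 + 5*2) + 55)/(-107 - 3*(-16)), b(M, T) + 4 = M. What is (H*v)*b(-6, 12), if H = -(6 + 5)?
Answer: -7700/59 ≈ -130.51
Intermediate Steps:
b(M, T) = -4 + M
v = -70/59 (v = ((5 + 10) + 55)/(-107 + 48) = (15 + 55)/(-59) = 70*(-1/59) = -70/59 ≈ -1.1864)
H = -11 (H = -1*11 = -11)
(H*v)*b(-6, 12) = (-11*(-70/59))*(-4 - 6) = (770/59)*(-10) = -7700/59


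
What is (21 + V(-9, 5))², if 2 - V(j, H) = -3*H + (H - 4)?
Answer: 1369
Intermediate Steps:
V(j, H) = 6 + 2*H (V(j, H) = 2 - (-3*H + (H - 4)) = 2 - (-3*H + (-4 + H)) = 2 - (-4 - 2*H) = 2 + (4 + 2*H) = 6 + 2*H)
(21 + V(-9, 5))² = (21 + (6 + 2*5))² = (21 + (6 + 10))² = (21 + 16)² = 37² = 1369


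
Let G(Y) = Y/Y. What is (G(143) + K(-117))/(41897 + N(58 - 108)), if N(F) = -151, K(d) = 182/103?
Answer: 285/4299838 ≈ 6.6282e-5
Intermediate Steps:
K(d) = 182/103 (K(d) = 182*(1/103) = 182/103)
G(Y) = 1
(G(143) + K(-117))/(41897 + N(58 - 108)) = (1 + 182/103)/(41897 - 151) = (285/103)/41746 = (285/103)*(1/41746) = 285/4299838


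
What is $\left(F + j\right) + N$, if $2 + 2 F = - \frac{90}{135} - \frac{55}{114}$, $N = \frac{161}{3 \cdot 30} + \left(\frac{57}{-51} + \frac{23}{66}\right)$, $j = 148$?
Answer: $\frac{94297081}{639540} \approx 147.45$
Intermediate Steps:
$N = \frac{8581}{8415}$ ($N = \frac{161}{90} + \left(57 \left(- \frac{1}{51}\right) + 23 \cdot \frac{1}{66}\right) = 161 \cdot \frac{1}{90} + \left(- \frac{19}{17} + \frac{23}{66}\right) = \frac{161}{90} - \frac{863}{1122} = \frac{8581}{8415} \approx 1.0197$)
$F = - \frac{359}{228}$ ($F = -1 + \frac{- \frac{90}{135} - \frac{55}{114}}{2} = -1 + \frac{\left(-90\right) \frac{1}{135} - \frac{55}{114}}{2} = -1 + \frac{- \frac{2}{3} - \frac{55}{114}}{2} = -1 + \frac{1}{2} \left(- \frac{131}{114}\right) = -1 - \frac{131}{228} = - \frac{359}{228} \approx -1.5746$)
$\left(F + j\right) + N = \left(- \frac{359}{228} + 148\right) + \frac{8581}{8415} = \frac{33385}{228} + \frac{8581}{8415} = \frac{94297081}{639540}$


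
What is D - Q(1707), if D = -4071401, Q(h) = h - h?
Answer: -4071401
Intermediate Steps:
Q(h) = 0
D - Q(1707) = -4071401 - 1*0 = -4071401 + 0 = -4071401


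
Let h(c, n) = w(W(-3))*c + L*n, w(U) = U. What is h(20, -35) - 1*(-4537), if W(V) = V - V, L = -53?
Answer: 6392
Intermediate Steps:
W(V) = 0
h(c, n) = -53*n (h(c, n) = 0*c - 53*n = 0 - 53*n = -53*n)
h(20, -35) - 1*(-4537) = -53*(-35) - 1*(-4537) = 1855 + 4537 = 6392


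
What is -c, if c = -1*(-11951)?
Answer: -11951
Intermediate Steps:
c = 11951
-c = -1*11951 = -11951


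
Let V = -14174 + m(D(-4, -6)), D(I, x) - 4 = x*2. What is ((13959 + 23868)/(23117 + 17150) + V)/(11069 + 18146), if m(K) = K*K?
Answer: -568129543/1176400405 ≈ -0.48294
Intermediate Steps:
D(I, x) = 4 + 2*x (D(I, x) = 4 + x*2 = 4 + 2*x)
m(K) = K**2
V = -14110 (V = -14174 + (4 + 2*(-6))**2 = -14174 + (4 - 12)**2 = -14174 + (-8)**2 = -14174 + 64 = -14110)
((13959 + 23868)/(23117 + 17150) + V)/(11069 + 18146) = ((13959 + 23868)/(23117 + 17150) - 14110)/(11069 + 18146) = (37827/40267 - 14110)/29215 = (37827*(1/40267) - 14110)*(1/29215) = (37827/40267 - 14110)*(1/29215) = -568129543/40267*1/29215 = -568129543/1176400405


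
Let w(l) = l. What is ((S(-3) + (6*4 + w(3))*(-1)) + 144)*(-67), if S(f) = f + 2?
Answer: -7772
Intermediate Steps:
S(f) = 2 + f
((S(-3) + (6*4 + w(3))*(-1)) + 144)*(-67) = (((2 - 3) + (6*4 + 3)*(-1)) + 144)*(-67) = ((-1 + (24 + 3)*(-1)) + 144)*(-67) = ((-1 + 27*(-1)) + 144)*(-67) = ((-1 - 27) + 144)*(-67) = (-28 + 144)*(-67) = 116*(-67) = -7772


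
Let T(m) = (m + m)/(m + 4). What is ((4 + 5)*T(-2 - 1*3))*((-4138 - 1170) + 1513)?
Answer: -341550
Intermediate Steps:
T(m) = 2*m/(4 + m) (T(m) = (2*m)/(4 + m) = 2*m/(4 + m))
((4 + 5)*T(-2 - 1*3))*((-4138 - 1170) + 1513) = ((4 + 5)*(2*(-2 - 1*3)/(4 + (-2 - 1*3))))*((-4138 - 1170) + 1513) = (9*(2*(-2 - 3)/(4 + (-2 - 3))))*(-5308 + 1513) = (9*(2*(-5)/(4 - 5)))*(-3795) = (9*(2*(-5)/(-1)))*(-3795) = (9*(2*(-5)*(-1)))*(-3795) = (9*10)*(-3795) = 90*(-3795) = -341550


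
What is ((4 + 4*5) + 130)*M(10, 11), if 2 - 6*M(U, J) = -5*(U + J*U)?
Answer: 46354/3 ≈ 15451.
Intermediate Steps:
M(U, J) = 1/3 + 5*U/6 + 5*J*U/6 (M(U, J) = 1/3 - (-5)*(U + J*U)/6 = 1/3 - (-5*U - 5*J*U)/6 = 1/3 + (5*U/6 + 5*J*U/6) = 1/3 + 5*U/6 + 5*J*U/6)
((4 + 4*5) + 130)*M(10, 11) = ((4 + 4*5) + 130)*(1/3 + (5/6)*10 + (5/6)*11*10) = ((4 + 20) + 130)*(1/3 + 25/3 + 275/3) = (24 + 130)*(301/3) = 154*(301/3) = 46354/3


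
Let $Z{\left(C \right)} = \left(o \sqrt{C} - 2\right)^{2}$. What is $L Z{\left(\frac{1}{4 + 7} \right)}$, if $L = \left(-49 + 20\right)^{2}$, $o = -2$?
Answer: $\frac{40368}{11} + \frac{6728 \sqrt{11}}{11} \approx 5698.4$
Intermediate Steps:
$L = 841$ ($L = \left(-29\right)^{2} = 841$)
$Z{\left(C \right)} = \left(-2 - 2 \sqrt{C}\right)^{2}$ ($Z{\left(C \right)} = \left(- 2 \sqrt{C} - 2\right)^{2} = \left(-2 - 2 \sqrt{C}\right)^{2}$)
$L Z{\left(\frac{1}{4 + 7} \right)} = 841 \cdot 4 \left(1 + \sqrt{\frac{1}{4 + 7}}\right)^{2} = 841 \cdot 4 \left(1 + \sqrt{\frac{1}{11}}\right)^{2} = 841 \cdot 4 \left(1 + \frac{\sqrt{11}}{11}\right)^{2} = 3364 \left(1 + \frac{\sqrt{11}}{11}\right)^{2}$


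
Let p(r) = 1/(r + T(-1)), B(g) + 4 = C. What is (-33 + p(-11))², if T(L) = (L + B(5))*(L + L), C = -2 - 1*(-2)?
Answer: 1156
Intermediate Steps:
C = 0 (C = -2 + 2 = 0)
B(g) = -4 (B(g) = -4 + 0 = -4)
T(L) = 2*L*(-4 + L) (T(L) = (L - 4)*(L + L) = (-4 + L)*(2*L) = 2*L*(-4 + L))
p(r) = 1/(10 + r) (p(r) = 1/(r + 2*(-1)*(-4 - 1)) = 1/(r + 2*(-1)*(-5)) = 1/(r + 10) = 1/(10 + r))
(-33 + p(-11))² = (-33 + 1/(10 - 11))² = (-33 + 1/(-1))² = (-33 - 1)² = (-34)² = 1156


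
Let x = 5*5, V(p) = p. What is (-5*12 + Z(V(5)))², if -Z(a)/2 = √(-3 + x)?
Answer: 3688 + 240*√22 ≈ 4813.7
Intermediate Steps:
x = 25
Z(a) = -2*√22 (Z(a) = -2*√(-3 + 25) = -2*√22)
(-5*12 + Z(V(5)))² = (-5*12 - 2*√22)² = (-60 - 2*√22)²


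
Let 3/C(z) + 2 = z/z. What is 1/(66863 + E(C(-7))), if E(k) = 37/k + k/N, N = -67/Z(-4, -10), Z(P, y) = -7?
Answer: 201/13436921 ≈ 1.4959e-5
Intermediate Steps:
C(z) = -3 (C(z) = 3/(-2 + z/z) = 3/(-2 + 1) = 3/(-1) = 3*(-1) = -3)
N = 67/7 (N = -67/(-7) = -67*(-⅐) = 67/7 ≈ 9.5714)
E(k) = 37/k + 7*k/67 (E(k) = 37/k + k/(67/7) = 37/k + k*(7/67) = 37/k + 7*k/67)
1/(66863 + E(C(-7))) = 1/(66863 + (37/(-3) + (7/67)*(-3))) = 1/(66863 + (37*(-⅓) - 21/67)) = 1/(66863 + (-37/3 - 21/67)) = 1/(66863 - 2542/201) = 1/(13436921/201) = 201/13436921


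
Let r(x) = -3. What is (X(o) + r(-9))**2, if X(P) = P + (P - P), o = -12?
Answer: 225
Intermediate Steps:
X(P) = P (X(P) = P + 0 = P)
(X(o) + r(-9))**2 = (-12 - 3)**2 = (-15)**2 = 225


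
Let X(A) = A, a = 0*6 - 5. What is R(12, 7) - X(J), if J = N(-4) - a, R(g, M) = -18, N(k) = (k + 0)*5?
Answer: -3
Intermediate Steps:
a = -5 (a = 0 - 5 = -5)
N(k) = 5*k (N(k) = k*5 = 5*k)
J = -15 (J = 5*(-4) - 1*(-5) = -20 + 5 = -15)
R(12, 7) - X(J) = -18 - 1*(-15) = -18 + 15 = -3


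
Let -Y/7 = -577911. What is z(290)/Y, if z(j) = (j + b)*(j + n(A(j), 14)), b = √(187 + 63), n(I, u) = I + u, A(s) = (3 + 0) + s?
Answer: 57710/1348459 + 995*√10/1348459 ≈ 0.045130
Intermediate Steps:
Y = 4045377 (Y = -7*(-577911) = 4045377)
A(s) = 3 + s
b = 5*√10 (b = √250 = 5*√10 ≈ 15.811)
z(j) = (17 + 2*j)*(j + 5*√10) (z(j) = (j + 5*√10)*(j + ((3 + j) + 14)) = (j + 5*√10)*(j + (17 + j)) = (j + 5*√10)*(17 + 2*j) = (17 + 2*j)*(j + 5*√10))
z(290)/Y = (2*290² + 17*290 + 85*√10 + 10*290*√10)/4045377 = (2*84100 + 4930 + 85*√10 + 2900*√10)*(1/4045377) = (168200 + 4930 + 85*√10 + 2900*√10)*(1/4045377) = (173130 + 2985*√10)*(1/4045377) = 57710/1348459 + 995*√10/1348459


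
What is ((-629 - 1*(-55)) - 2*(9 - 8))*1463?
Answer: -842688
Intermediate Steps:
((-629 - 1*(-55)) - 2*(9 - 8))*1463 = ((-629 + 55) - 2*1)*1463 = (-574 - 2)*1463 = -576*1463 = -842688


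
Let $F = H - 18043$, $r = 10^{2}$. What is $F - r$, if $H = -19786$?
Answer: $-37929$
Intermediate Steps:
$r = 100$
$F = -37829$ ($F = -19786 - 18043 = -37829$)
$F - r = -37829 - 100 = -37929$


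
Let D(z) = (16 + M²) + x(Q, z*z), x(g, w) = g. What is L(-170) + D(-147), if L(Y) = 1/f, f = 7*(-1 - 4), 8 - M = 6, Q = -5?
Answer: 524/35 ≈ 14.971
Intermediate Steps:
M = 2 (M = 8 - 1*6 = 8 - 6 = 2)
D(z) = 15 (D(z) = (16 + 2²) - 5 = (16 + 4) - 5 = 20 - 5 = 15)
f = -35 (f = 7*(-5) = -35)
L(Y) = -1/35 (L(Y) = 1/(-35) = -1/35)
L(-170) + D(-147) = -1/35 + 15 = 524/35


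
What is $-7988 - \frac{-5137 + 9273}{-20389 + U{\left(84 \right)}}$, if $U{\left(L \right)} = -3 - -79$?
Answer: $- \frac{162256108}{20313} \approx -7987.8$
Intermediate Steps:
$U{\left(L \right)} = 76$ ($U{\left(L \right)} = -3 + 79 = 76$)
$-7988 - \frac{-5137 + 9273}{-20389 + U{\left(84 \right)}} = -7988 - \frac{-5137 + 9273}{-20389 + 76} = -7988 - \frac{4136}{-20313} = -7988 - 4136 \left(- \frac{1}{20313}\right) = -7988 - - \frac{4136}{20313} = -7988 + \frac{4136}{20313} = - \frac{162256108}{20313}$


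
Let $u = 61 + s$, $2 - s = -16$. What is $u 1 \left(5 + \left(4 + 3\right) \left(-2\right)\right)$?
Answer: $-711$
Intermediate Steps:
$s = 18$ ($s = 2 - -16 = 2 + 16 = 18$)
$u = 79$ ($u = 61 + 18 = 79$)
$u 1 \left(5 + \left(4 + 3\right) \left(-2\right)\right) = 79 \cdot 1 \left(5 + \left(4 + 3\right) \left(-2\right)\right) = 79 \cdot 1 \left(5 + 7 \left(-2\right)\right) = 79 \cdot 1 \left(5 - 14\right) = 79 \cdot 1 \left(-9\right) = 79 \left(-9\right) = -711$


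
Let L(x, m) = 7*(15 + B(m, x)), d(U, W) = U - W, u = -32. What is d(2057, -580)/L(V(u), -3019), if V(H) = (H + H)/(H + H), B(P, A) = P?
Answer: -2637/21028 ≈ -0.12540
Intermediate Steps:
V(H) = 1 (V(H) = (2*H)/((2*H)) = (2*H)*(1/(2*H)) = 1)
L(x, m) = 105 + 7*m (L(x, m) = 7*(15 + m) = 105 + 7*m)
d(2057, -580)/L(V(u), -3019) = (2057 - 1*(-580))/(105 + 7*(-3019)) = (2057 + 580)/(105 - 21133) = 2637/(-21028) = 2637*(-1/21028) = -2637/21028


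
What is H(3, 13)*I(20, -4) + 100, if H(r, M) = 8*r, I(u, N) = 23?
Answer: 652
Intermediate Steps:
H(3, 13)*I(20, -4) + 100 = (8*3)*23 + 100 = 24*23 + 100 = 552 + 100 = 652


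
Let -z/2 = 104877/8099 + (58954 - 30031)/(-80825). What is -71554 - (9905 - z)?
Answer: -53339682716121/654601675 ≈ -81484.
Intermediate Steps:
z = -16484872296/654601675 (z = -2*(104877/8099 + (58954 - 30031)/(-80825)) = -2*(104877*(1/8099) + 28923*(-1/80825)) = -2*(104877/8099 - 28923/80825) = -2*8242436148/654601675 = -16484872296/654601675 ≈ -25.183)
-71554 - (9905 - z) = -71554 - (9905 - 1*(-16484872296/654601675)) = -71554 - (9905 + 16484872296/654601675) = -71554 - 1*6500314463171/654601675 = -71554 - 6500314463171/654601675 = -53339682716121/654601675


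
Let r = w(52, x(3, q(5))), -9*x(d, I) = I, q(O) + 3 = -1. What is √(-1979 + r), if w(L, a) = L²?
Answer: 5*√29 ≈ 26.926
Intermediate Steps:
q(O) = -4 (q(O) = -3 - 1 = -4)
x(d, I) = -I/9
r = 2704 (r = 52² = 2704)
√(-1979 + r) = √(-1979 + 2704) = √725 = 5*√29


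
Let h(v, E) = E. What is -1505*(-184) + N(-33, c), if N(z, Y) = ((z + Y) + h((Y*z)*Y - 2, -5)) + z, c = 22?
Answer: 276871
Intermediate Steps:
N(z, Y) = -5 + Y + 2*z (N(z, Y) = ((z + Y) - 5) + z = ((Y + z) - 5) + z = (-5 + Y + z) + z = -5 + Y + 2*z)
-1505*(-184) + N(-33, c) = -1505*(-184) + (-5 + 22 + 2*(-33)) = 276920 + (-5 + 22 - 66) = 276920 - 49 = 276871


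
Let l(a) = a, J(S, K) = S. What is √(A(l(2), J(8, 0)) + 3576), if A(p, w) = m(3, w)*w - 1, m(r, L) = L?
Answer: √3639 ≈ 60.324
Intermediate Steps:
A(p, w) = -1 + w² (A(p, w) = w*w - 1 = w² - 1 = -1 + w²)
√(A(l(2), J(8, 0)) + 3576) = √((-1 + 8²) + 3576) = √((-1 + 64) + 3576) = √(63 + 3576) = √3639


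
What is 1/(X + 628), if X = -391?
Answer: 1/237 ≈ 0.0042194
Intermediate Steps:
1/(X + 628) = 1/(-391 + 628) = 1/237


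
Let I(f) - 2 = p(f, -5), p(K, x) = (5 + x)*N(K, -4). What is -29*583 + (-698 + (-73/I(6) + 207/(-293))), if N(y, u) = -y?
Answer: -10338333/586 ≈ -17642.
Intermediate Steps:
p(K, x) = -K*(5 + x) (p(K, x) = (5 + x)*(-K) = -K*(5 + x))
I(f) = 2 (I(f) = 2 - f*(5 - 5) = 2 - 1*f*0 = 2 + 0 = 2)
-29*583 + (-698 + (-73/I(6) + 207/(-293))) = -29*583 + (-698 + (-73/2 + 207/(-293))) = -16907 + (-698 + (-73*1/2 + 207*(-1/293))) = -16907 + (-698 + (-73/2 - 207/293)) = -16907 + (-698 - 21803/586) = -16907 - 430831/586 = -10338333/586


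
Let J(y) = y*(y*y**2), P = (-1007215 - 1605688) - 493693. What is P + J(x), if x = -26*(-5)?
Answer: 282503404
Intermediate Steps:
x = 130
P = -3106596 (P = -2612903 - 493693 = -3106596)
J(y) = y**4 (J(y) = y*y**3 = y**4)
P + J(x) = -3106596 + 130**4 = -3106596 + 285610000 = 282503404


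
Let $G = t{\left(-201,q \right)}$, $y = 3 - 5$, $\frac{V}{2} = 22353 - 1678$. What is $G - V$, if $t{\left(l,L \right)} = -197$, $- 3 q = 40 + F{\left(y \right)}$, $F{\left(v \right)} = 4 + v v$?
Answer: $-41547$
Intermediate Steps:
$V = 41350$ ($V = 2 \left(22353 - 1678\right) = 2 \cdot 20675 = 41350$)
$y = -2$ ($y = 3 - 5 = -2$)
$F{\left(v \right)} = 4 + v^{2}$
$q = -16$ ($q = - \frac{40 + \left(4 + \left(-2\right)^{2}\right)}{3} = - \frac{40 + \left(4 + 4\right)}{3} = - \frac{40 + 8}{3} = \left(- \frac{1}{3}\right) 48 = -16$)
$G = -197$
$G - V = -197 - 41350 = -41547$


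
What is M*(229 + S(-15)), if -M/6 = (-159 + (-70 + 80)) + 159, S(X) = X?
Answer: -12840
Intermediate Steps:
M = -60 (M = -6*((-159 + (-70 + 80)) + 159) = -6*((-159 + 10) + 159) = -6*(-149 + 159) = -6*10 = -60)
M*(229 + S(-15)) = -60*(229 - 15) = -60*214 = -12840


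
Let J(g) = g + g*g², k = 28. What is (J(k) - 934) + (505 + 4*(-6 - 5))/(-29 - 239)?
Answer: 5639867/268 ≈ 21044.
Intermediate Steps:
J(g) = g + g³
(J(k) - 934) + (505 + 4*(-6 - 5))/(-29 - 239) = ((28 + 28³) - 934) + (505 + 4*(-6 - 5))/(-29 - 239) = ((28 + 21952) - 934) + (505 + 4*(-11))/(-268) = (21980 - 934) + (505 - 44)*(-1/268) = 21046 + 461*(-1/268) = 21046 - 461/268 = 5639867/268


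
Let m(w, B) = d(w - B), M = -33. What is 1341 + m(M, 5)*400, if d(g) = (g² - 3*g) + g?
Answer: 609341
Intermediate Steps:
d(g) = g² - 2*g
m(w, B) = (w - B)*(-2 + w - B) (m(w, B) = (w - B)*(-2 + (w - B)) = (w - B)*(-2 + w - B))
1341 + m(M, 5)*400 = 1341 + ((5 - 1*(-33))*(2 + 5 - 1*(-33)))*400 = 1341 + ((5 + 33)*(2 + 5 + 33))*400 = 1341 + (38*40)*400 = 1341 + 1520*400 = 1341 + 608000 = 609341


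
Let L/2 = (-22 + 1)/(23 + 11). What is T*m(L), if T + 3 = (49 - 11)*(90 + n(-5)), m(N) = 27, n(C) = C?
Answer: 87129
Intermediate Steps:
L = -21/17 (L = 2*((-22 + 1)/(23 + 11)) = 2*(-21/34) = -21/17 ≈ -1.2353)
T = 3227 (T = -3 + (49 - 11)*(90 - 5) = -3 + 38*85 = -3 + 3230 = 3227)
T*m(L) = 3227*27 = 87129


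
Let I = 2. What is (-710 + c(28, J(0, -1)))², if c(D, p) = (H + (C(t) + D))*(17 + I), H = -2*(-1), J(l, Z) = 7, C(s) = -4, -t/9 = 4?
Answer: 46656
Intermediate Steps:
t = -36 (t = -9*4 = -36)
H = 2
c(D, p) = -38 + 19*D (c(D, p) = (2 + (-4 + D))*(17 + 2) = (-2 + D)*19 = -38 + 19*D)
(-710 + c(28, J(0, -1)))² = (-710 + (-38 + 19*28))² = (-710 + (-38 + 532))² = (-710 + 494)² = (-216)² = 46656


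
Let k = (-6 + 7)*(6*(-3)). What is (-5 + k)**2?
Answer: 529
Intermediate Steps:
k = -18 (k = 1*(-18) = -18)
(-5 + k)**2 = (-5 - 18)**2 = (-23)**2 = 529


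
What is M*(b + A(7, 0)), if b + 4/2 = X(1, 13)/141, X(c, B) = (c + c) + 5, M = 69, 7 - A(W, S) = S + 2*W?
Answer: -29026/47 ≈ -617.57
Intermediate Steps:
A(W, S) = 7 - S - 2*W (A(W, S) = 7 - (S + 2*W) = 7 + (-S - 2*W) = 7 - S - 2*W)
X(c, B) = 5 + 2*c (X(c, B) = 2*c + 5 = 5 + 2*c)
b = -275/141 (b = -2 + (5 + 2*1)/141 = -2 + (5 + 2)*(1/141) = -2 + 7*(1/141) = -2 + 7/141 = -275/141 ≈ -1.9504)
M*(b + A(7, 0)) = 69*(-275/141 + (7 - 1*0 - 2*7)) = 69*(-275/141 + (7 + 0 - 14)) = 69*(-275/141 - 7) = 69*(-1262/141) = -29026/47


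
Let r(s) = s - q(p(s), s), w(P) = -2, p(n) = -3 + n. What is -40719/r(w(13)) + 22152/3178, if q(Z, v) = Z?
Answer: -21556421/1589 ≈ -13566.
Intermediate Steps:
r(s) = 3 (r(s) = s - (-3 + s) = s + (3 - s) = 3)
-40719/r(w(13)) + 22152/3178 = -40719/3 + 22152/3178 = -40719*⅓ + 22152*(1/3178) = -13573 + 11076/1589 = -21556421/1589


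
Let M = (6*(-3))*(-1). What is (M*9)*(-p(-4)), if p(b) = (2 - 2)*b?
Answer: 0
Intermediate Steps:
p(b) = 0 (p(b) = 0*b = 0)
M = 18 (M = -18*(-1) = 18)
(M*9)*(-p(-4)) = (18*9)*(-1*0) = 162*0 = 0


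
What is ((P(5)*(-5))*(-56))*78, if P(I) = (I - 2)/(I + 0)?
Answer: 13104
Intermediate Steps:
P(I) = (-2 + I)/I
((P(5)*(-5))*(-56))*78 = ((((-2 + 5)/5)*(-5))*(-56))*78 = ((((1/5)*3)*(-5))*(-56))*78 = (((3/5)*(-5))*(-56))*78 = -3*(-56)*78 = 168*78 = 13104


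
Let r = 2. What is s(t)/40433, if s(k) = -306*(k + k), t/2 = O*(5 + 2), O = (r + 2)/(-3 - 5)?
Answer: 4284/40433 ≈ 0.10595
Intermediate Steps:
O = -½ (O = (2 + 2)/(-3 - 5) = 4/(-8) = 4*(-⅛) = -½ ≈ -0.50000)
t = -7 (t = 2*(-(5 + 2)/2) = 2*(-½*7) = 2*(-7/2) = -7)
s(k) = -612*k
s(t)/40433 = -612*(-7)/40433 = 4284*(1/40433) = 4284/40433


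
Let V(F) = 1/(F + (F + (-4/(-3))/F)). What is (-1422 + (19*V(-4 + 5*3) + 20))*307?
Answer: -314009731/730 ≈ -4.3015e+5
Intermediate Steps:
V(F) = 1/(2*F + 4/(3*F)) (V(F) = 1/(F + (F + (-4*(-1/3))/F)) = 1/(F + (F + 4/(3*F))) = 1/(2*F + 4/(3*F)))
(-1422 + (19*V(-4 + 5*3) + 20))*307 = (-1422 + (19*(3*(-4 + 5*3)/(2*(2 + 3*(-4 + 5*3)**2))) + 20))*307 = (-1422 + (19*(3*(-4 + 15)/(2*(2 + 3*(-4 + 15)**2))) + 20))*307 = (-1422 + (19*((3/2)*11/(2 + 3*11**2)) + 20))*307 = (-1422 + (19*((3/2)*11/(2 + 3*121)) + 20))*307 = (-1422 + (19*((3/2)*11/(2 + 363)) + 20))*307 = (-1422 + (19*((3/2)*11/365) + 20))*307 = (-1422 + (19*((3/2)*11*(1/365)) + 20))*307 = (-1422 + (19*(33/730) + 20))*307 = (-1422 + (627/730 + 20))*307 = (-1422 + 15227/730)*307 = -1022833/730*307 = -314009731/730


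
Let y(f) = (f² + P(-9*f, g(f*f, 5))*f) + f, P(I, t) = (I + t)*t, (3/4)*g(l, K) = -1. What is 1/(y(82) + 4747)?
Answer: 9/831481 ≈ 1.0824e-5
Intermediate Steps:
g(l, K) = -4/3 (g(l, K) = (4/3)*(-1) = -4/3)
P(I, t) = t*(I + t)
y(f) = f + f² + f*(16/9 + 12*f) (y(f) = (f² + (-4*(-9*f - 4/3)/3)*f) + f = (f² + (-4*(-4/3 - 9*f)/3)*f) + f = (f² + (16/9 + 12*f)*f) + f = (f² + f*(16/9 + 12*f)) + f = f + f² + f*(16/9 + 12*f))
1/(y(82) + 4747) = 1/((⅑)*82*(25 + 117*82) + 4747) = 1/((⅑)*82*(25 + 9594) + 4747) = 1/((⅑)*82*9619 + 4747) = 1/(788758/9 + 4747) = 1/(831481/9) = 9/831481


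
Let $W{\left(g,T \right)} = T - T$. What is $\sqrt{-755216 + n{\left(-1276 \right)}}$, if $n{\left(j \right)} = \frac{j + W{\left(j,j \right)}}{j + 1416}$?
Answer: $\frac{i \sqrt{925150765}}{35} \approx 869.04 i$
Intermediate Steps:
$W{\left(g,T \right)} = 0$
$n{\left(j \right)} = \frac{j}{1416 + j}$ ($n{\left(j \right)} = \frac{j + 0}{j + 1416} = \frac{j}{1416 + j}$)
$\sqrt{-755216 + n{\left(-1276 \right)}} = \sqrt{-755216 - \frac{1276}{1416 - 1276}} = \sqrt{-755216 - \frac{1276}{140}} = \sqrt{-755216 - \frac{319}{35}} = \sqrt{- \frac{26432879}{35}} = \frac{i \sqrt{925150765}}{35}$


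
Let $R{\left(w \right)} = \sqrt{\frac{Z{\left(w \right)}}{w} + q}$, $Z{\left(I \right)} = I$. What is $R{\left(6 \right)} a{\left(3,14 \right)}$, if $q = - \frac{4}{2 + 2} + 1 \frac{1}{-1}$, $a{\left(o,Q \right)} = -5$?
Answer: $- 5 i \approx - 5.0 i$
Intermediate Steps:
$q = -2$ ($q = - \frac{4}{4} + 1 \left(-1\right) = \left(-4\right) \frac{1}{4} - 1 = -1 - 1 = -2$)
$R{\left(w \right)} = i$ ($R{\left(w \right)} = \sqrt{\frac{w}{w} - 2} = \sqrt{1 - 2} = \sqrt{-1} = i$)
$R{\left(6 \right)} a{\left(3,14 \right)} = i \left(-5\right) = - 5 i$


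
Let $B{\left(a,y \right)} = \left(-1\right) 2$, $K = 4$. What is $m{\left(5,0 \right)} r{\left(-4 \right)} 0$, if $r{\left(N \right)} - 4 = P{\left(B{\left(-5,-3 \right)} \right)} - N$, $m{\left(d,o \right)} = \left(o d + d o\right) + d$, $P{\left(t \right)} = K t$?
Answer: $0$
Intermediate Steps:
$B{\left(a,y \right)} = -2$
$P{\left(t \right)} = 4 t$
$m{\left(d,o \right)} = d + 2 d o$ ($m{\left(d,o \right)} = \left(d o + d o\right) + d = 2 d o + d = d + 2 d o$)
$r{\left(N \right)} = -4 - N$ ($r{\left(N \right)} = 4 - \left(8 + N\right) = -4 - N$)
$m{\left(5,0 \right)} r{\left(-4 \right)} 0 = 5 \left(1 + 2 \cdot 0\right) \left(-4 - -4\right) 0 = 5 \left(1 + 0\right) \left(-4 + 4\right) 0 = 5 \cdot 1 \cdot 0 \cdot 0 = 5 \cdot 0 \cdot 0 = 0 \cdot 0 = 0$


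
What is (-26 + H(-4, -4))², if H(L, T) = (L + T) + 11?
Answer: 529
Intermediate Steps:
H(L, T) = 11 + L + T
(-26 + H(-4, -4))² = (-26 + (11 - 4 - 4))² = (-26 + 3)² = (-23)² = 529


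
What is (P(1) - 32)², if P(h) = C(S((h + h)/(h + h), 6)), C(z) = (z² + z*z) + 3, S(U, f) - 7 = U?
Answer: 9801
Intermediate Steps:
S(U, f) = 7 + U
C(z) = 3 + 2*z² (C(z) = (z² + z²) + 3 = 2*z² + 3 = 3 + 2*z²)
P(h) = 131 (P(h) = 3 + 2*(7 + (h + h)/(h + h))² = 3 + 2*(7 + (2*h)/((2*h)))² = 3 + 2*(7 + (2*h)*(1/(2*h)))² = 3 + 2*(7 + 1)² = 3 + 2*8² = 3 + 2*64 = 3 + 128 = 131)
(P(1) - 32)² = (131 - 32)² = 99² = 9801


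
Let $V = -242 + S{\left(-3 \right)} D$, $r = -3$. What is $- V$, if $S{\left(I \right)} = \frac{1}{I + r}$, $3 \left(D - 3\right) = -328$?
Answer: $\frac{4037}{18} \approx 224.28$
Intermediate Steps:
$D = - \frac{319}{3}$ ($D = 3 + \frac{1}{3} \left(-328\right) = 3 - \frac{328}{3} = - \frac{319}{3} \approx -106.33$)
$S{\left(I \right)} = \frac{1}{-3 + I}$ ($S{\left(I \right)} = \frac{1}{I - 3} = \frac{1}{-3 + I}$)
$V = - \frac{4037}{18}$ ($V = -242 + \frac{1}{-3 - 3} \left(- \frac{319}{3}\right) = -242 + \frac{1}{-6} \left(- \frac{319}{3}\right) = -242 - - \frac{319}{18} = -242 + \frac{319}{18} = - \frac{4037}{18} \approx -224.28$)
$- V = \left(-1\right) \left(- \frac{4037}{18}\right) = \frac{4037}{18}$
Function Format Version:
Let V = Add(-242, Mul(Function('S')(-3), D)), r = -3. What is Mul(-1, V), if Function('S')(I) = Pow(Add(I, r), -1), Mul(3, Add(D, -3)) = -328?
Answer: Rational(4037, 18) ≈ 224.28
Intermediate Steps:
D = Rational(-319, 3) (D = Add(3, Mul(Rational(1, 3), -328)) = Add(3, Rational(-328, 3)) = Rational(-319, 3) ≈ -106.33)
Function('S')(I) = Pow(Add(-3, I), -1) (Function('S')(I) = Pow(Add(I, -3), -1) = Pow(Add(-3, I), -1))
V = Rational(-4037, 18) (V = Add(-242, Mul(Pow(Add(-3, -3), -1), Rational(-319, 3))) = Add(-242, Mul(Pow(-6, -1), Rational(-319, 3))) = Add(-242, Mul(Rational(-1, 6), Rational(-319, 3))) = Add(-242, Rational(319, 18)) = Rational(-4037, 18) ≈ -224.28)
Mul(-1, V) = Mul(-1, Rational(-4037, 18)) = Rational(4037, 18)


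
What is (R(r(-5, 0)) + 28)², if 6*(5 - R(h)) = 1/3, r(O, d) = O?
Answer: 351649/324 ≈ 1085.3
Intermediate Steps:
R(h) = 89/18 (R(h) = 5 - 1/(6*3) = 5 - ⅙*⅓ = 5 - 1/18 = 89/18)
(R(r(-5, 0)) + 28)² = (89/18 + 28)² = (593/18)² = 351649/324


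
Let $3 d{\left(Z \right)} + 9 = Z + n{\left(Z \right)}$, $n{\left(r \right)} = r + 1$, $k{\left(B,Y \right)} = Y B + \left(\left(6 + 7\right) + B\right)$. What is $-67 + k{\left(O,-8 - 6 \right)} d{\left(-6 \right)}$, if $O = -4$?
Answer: $- \frac{1501}{3} \approx -500.33$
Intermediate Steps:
$k{\left(B,Y \right)} = 13 + B + B Y$ ($k{\left(B,Y \right)} = B Y + \left(13 + B\right) = 13 + B + B Y$)
$n{\left(r \right)} = 1 + r$
$d{\left(Z \right)} = - \frac{8}{3} + \frac{2 Z}{3}$ ($d{\left(Z \right)} = -3 + \frac{Z + \left(1 + Z\right)}{3} = -3 + \frac{1 + 2 Z}{3} = -3 + \left(\frac{1}{3} + \frac{2 Z}{3}\right) = - \frac{8}{3} + \frac{2 Z}{3}$)
$-67 + k{\left(O,-8 - 6 \right)} d{\left(-6 \right)} = -67 + \left(13 - 4 - 4 \left(-8 - 6\right)\right) \left(- \frac{8}{3} + \frac{2}{3} \left(-6\right)\right) = -67 + \left(13 - 4 - 4 \left(-8 - 6\right)\right) \left(- \frac{8}{3} - 4\right) = -67 + \left(13 - 4 - -56\right) \left(- \frac{20}{3}\right) = -67 + \left(13 - 4 + 56\right) \left(- \frac{20}{3}\right) = -67 + 65 \left(- \frac{20}{3}\right) = -67 - \frac{1300}{3} = - \frac{1501}{3}$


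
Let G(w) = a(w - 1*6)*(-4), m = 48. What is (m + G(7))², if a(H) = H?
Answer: 1936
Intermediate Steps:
G(w) = 24 - 4*w (G(w) = (w - 1*6)*(-4) = (w - 6)*(-4) = (-6 + w)*(-4) = 24 - 4*w)
(m + G(7))² = (48 + (24 - 4*7))² = (48 + (24 - 28))² = (48 - 4)² = 44² = 1936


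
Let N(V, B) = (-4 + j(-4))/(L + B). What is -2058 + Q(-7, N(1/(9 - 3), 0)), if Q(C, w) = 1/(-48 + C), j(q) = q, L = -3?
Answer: -113191/55 ≈ -2058.0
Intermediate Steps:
N(V, B) = -8/(-3 + B) (N(V, B) = (-4 - 4)/(-3 + B) = -8/(-3 + B))
-2058 + Q(-7, N(1/(9 - 3), 0)) = -2058 + 1/(-48 - 7) = -2058 + 1/(-55) = -2058 - 1/55 = -113191/55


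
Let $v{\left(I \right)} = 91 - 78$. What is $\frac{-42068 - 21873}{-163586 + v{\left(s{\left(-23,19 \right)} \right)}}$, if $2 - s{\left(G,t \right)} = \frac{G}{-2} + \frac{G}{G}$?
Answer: $\frac{63941}{163573} \approx 0.3909$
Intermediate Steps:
$s{\left(G,t \right)} = 1 + \frac{G}{2}$ ($s{\left(G,t \right)} = 2 - \left(\frac{G}{-2} + \frac{G}{G}\right) = 2 - \left(G \left(- \frac{1}{2}\right) + 1\right) = 2 - \left(- \frac{G}{2} + 1\right) = 2 - \left(1 - \frac{G}{2}\right) = 2 + \left(-1 + \frac{G}{2}\right) = 1 + \frac{G}{2}$)
$v{\left(I \right)} = 13$
$\frac{-42068 - 21873}{-163586 + v{\left(s{\left(-23,19 \right)} \right)}} = \frac{-42068 - 21873}{-163586 + 13} = - \frac{63941}{-163573} = \left(-63941\right) \left(- \frac{1}{163573}\right) = \frac{63941}{163573}$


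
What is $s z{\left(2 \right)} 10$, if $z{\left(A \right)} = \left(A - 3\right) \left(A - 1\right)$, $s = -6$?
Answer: $60$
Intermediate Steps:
$z{\left(A \right)} = \left(-1 + A\right) \left(-3 + A\right)$ ($z{\left(A \right)} = \left(-3 + A\right) \left(-1 + A\right) = \left(-1 + A\right) \left(-3 + A\right)$)
$s z{\left(2 \right)} 10 = - 6 \left(3 + 2^{2} - 8\right) 10 = - 6 \left(3 + 4 - 8\right) 10 = \left(-6\right) \left(-1\right) 10 = 6 \cdot 10 = 60$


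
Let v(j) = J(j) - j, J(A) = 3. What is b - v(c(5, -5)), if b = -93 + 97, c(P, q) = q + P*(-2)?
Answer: -14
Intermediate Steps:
c(P, q) = q - 2*P
v(j) = 3 - j
b = 4
b - v(c(5, -5)) = 4 - (3 - (-5 - 2*5)) = 4 - (3 - (-5 - 10)) = 4 - (3 - 1*(-15)) = 4 - (3 + 15) = 4 - 1*18 = 4 - 18 = -14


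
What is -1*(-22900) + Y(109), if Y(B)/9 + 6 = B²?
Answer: 129775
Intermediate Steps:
Y(B) = -54 + 9*B²
-1*(-22900) + Y(109) = -1*(-22900) + (-54 + 9*109²) = 22900 + (-54 + 9*11881) = 22900 + (-54 + 106929) = 22900 + 106875 = 129775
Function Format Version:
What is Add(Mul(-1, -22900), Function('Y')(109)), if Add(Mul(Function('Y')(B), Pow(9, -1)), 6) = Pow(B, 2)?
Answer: 129775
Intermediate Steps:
Function('Y')(B) = Add(-54, Mul(9, Pow(B, 2)))
Add(Mul(-1, -22900), Function('Y')(109)) = Add(Mul(-1, -22900), Add(-54, Mul(9, Pow(109, 2)))) = Add(22900, Add(-54, Mul(9, 11881))) = Add(22900, Add(-54, 106929)) = Add(22900, 106875) = 129775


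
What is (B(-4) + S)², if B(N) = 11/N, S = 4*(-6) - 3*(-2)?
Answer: 6889/16 ≈ 430.56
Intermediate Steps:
S = -18 (S = -24 + 6 = -18)
(B(-4) + S)² = (11/(-4) - 18)² = (11*(-¼) - 18)² = (-11/4 - 18)² = (-83/4)² = 6889/16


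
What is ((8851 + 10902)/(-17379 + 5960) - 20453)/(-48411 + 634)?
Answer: 233572560/545565563 ≈ 0.42813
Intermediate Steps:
((8851 + 10902)/(-17379 + 5960) - 20453)/(-48411 + 634) = (19753/(-11419) - 20453)/(-47777) = (19753*(-1/11419) - 20453)*(-1/47777) = (-19753/11419 - 20453)*(-1/47777) = -233572560/11419*(-1/47777) = 233572560/545565563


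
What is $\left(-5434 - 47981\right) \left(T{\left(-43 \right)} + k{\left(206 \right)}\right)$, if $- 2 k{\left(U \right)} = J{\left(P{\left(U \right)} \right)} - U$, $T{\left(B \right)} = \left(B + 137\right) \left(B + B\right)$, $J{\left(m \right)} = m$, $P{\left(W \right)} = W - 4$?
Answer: $431700030$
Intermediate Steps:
$P{\left(W \right)} = -4 + W$
$T{\left(B \right)} = 2 B \left(137 + B\right)$ ($T{\left(B \right)} = \left(137 + B\right) 2 B = 2 B \left(137 + B\right)$)
$k{\left(U \right)} = 2$ ($k{\left(U \right)} = - \frac{\left(-4 + U\right) - U}{2} = \left(- \frac{1}{2}\right) \left(-4\right) = 2$)
$\left(-5434 - 47981\right) \left(T{\left(-43 \right)} + k{\left(206 \right)}\right) = \left(-5434 - 47981\right) \left(2 \left(-43\right) \left(137 - 43\right) + 2\right) = - 53415 \left(2 \left(-43\right) 94 + 2\right) = - 53415 \left(-8084 + 2\right) = \left(-53415\right) \left(-8082\right) = 431700030$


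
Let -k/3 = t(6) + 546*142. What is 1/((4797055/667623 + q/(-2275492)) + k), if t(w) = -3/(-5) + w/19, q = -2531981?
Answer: -144321225574020/33567738710634799411 ≈ -4.2994e-6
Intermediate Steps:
t(w) = ⅗ + w/19 (t(w) = -3*(-⅕) + w*(1/19) = ⅗ + w/19)
k = -22096881/95 (k = -3*((⅗ + (1/19)*6) + 546*142) = -3*((⅗ + 6/19) + 77532) = -3*(87/95 + 77532) = -3*7365627/95 = -22096881/95 ≈ -2.3260e+5)
1/((4797055/667623 + q/(-2275492)) + k) = 1/((4797055/667623 - 2531981/(-2275492)) - 22096881/95) = 1/((4797055*(1/667623) - 2531981*(-1/2275492)) - 22096881/95) = 1/((4797055/667623 + 2531981/2275492) - 22096881/95) = 1/(12606069027223/1519170795516 - 22096881/95) = 1/(-33567738710634799411/144321225574020) = -144321225574020/33567738710634799411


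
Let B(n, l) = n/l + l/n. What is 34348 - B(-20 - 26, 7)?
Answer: 11062221/322 ≈ 34355.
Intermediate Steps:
B(n, l) = l/n + n/l
34348 - B(-20 - 26, 7) = 34348 - (7/(-20 - 26) + (-20 - 26)/7) = 34348 - (7/(-46) - 46*⅐) = 34348 - (7*(-1/46) - 46/7) = 34348 - (-7/46 - 46/7) = 34348 - 1*(-2165/322) = 34348 + 2165/322 = 11062221/322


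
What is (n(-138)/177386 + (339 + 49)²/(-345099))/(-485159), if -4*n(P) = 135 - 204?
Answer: 106793780105/118797451760212104 ≈ 8.9896e-7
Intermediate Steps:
n(P) = 69/4 (n(P) = -(135 - 204)/4 = -¼*(-69) = 69/4)
(n(-138)/177386 + (339 + 49)²/(-345099))/(-485159) = ((69/4)/177386 + (339 + 49)²/(-345099))/(-485159) = ((69/4)*(1/177386) + 388²*(-1/345099))*(-1/485159) = (69/709544 + 150544*(-1/345099))*(-1/485159) = (69/709544 - 150544/345099)*(-1/485159) = -106793780105/244862924856*(-1/485159) = 106793780105/118797451760212104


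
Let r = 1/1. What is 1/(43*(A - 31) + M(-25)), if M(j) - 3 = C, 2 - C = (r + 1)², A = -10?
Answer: -1/1762 ≈ -0.00056754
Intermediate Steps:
r = 1
C = -2 (C = 2 - (1 + 1)² = 2 - 1*2² = 2 - 1*4 = 2 - 4 = -2)
M(j) = 1 (M(j) = 3 - 2 = 1)
1/(43*(A - 31) + M(-25)) = 1/(43*(-10 - 31) + 1) = 1/(43*(-41) + 1) = 1/(-1763 + 1) = 1/(-1762) = -1/1762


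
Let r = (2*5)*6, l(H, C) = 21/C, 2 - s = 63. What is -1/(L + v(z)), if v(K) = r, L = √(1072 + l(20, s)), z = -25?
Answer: -3660/154229 + √3987631/154229 ≈ -0.010783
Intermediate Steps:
s = -61 (s = 2 - 1*63 = 2 - 63 = -61)
r = 60 (r = 10*6 = 60)
L = √3987631/61 (L = √(1072 + 21/(-61)) = √(1072 + 21*(-1/61)) = √(1072 - 21/61) = √(65371/61) = √3987631/61 ≈ 32.736)
v(K) = 60
-1/(L + v(z)) = -1/(√3987631/61 + 60) = -1/(60 + √3987631/61)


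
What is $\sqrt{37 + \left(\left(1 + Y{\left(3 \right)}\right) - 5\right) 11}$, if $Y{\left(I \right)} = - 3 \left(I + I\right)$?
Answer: $i \sqrt{205} \approx 14.318 i$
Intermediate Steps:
$Y{\left(I \right)} = - 6 I$ ($Y{\left(I \right)} = - 3 \cdot 2 I = - 6 I$)
$\sqrt{37 + \left(\left(1 + Y{\left(3 \right)}\right) - 5\right) 11} = \sqrt{37 + \left(\left(1 - 18\right) - 5\right) 11} = \sqrt{37 + \left(-17 - 5\right) 11} = \sqrt{37 - 242} = \sqrt{-205} = i \sqrt{205}$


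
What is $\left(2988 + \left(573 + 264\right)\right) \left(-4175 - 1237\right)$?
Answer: $-20700900$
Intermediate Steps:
$\left(2988 + \left(573 + 264\right)\right) \left(-4175 - 1237\right) = \left(2988 + 837\right) \left(-5412\right) = 3825 \left(-5412\right) = -20700900$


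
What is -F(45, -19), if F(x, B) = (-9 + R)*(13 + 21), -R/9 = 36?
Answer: 11322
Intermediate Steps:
R = -324 (R = -9*36 = -324)
F(x, B) = -11322 (F(x, B) = (-9 - 324)*(13 + 21) = -333*34 = -11322)
-F(45, -19) = -1*(-11322) = 11322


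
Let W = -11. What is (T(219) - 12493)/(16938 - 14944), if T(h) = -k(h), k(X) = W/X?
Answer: -1367978/218343 ≈ -6.2653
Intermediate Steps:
k(X) = -11/X
T(h) = 11/h (T(h) = -(-11)/h = 11/h)
(T(219) - 12493)/(16938 - 14944) = (11/219 - 12493)/(16938 - 14944) = (11*(1/219) - 12493)/1994 = (11/219 - 12493)*(1/1994) = -2735956/219*1/1994 = -1367978/218343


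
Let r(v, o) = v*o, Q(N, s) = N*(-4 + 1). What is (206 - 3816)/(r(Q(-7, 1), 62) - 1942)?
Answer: 361/64 ≈ 5.6406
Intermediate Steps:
Q(N, s) = -3*N (Q(N, s) = N*(-3) = -3*N)
r(v, o) = o*v
(206 - 3816)/(r(Q(-7, 1), 62) - 1942) = (206 - 3816)/(62*(-3*(-7)) - 1942) = -3610/(62*21 - 1942) = -3610/(1302 - 1942) = -3610/(-640) = -3610*(-1/640) = 361/64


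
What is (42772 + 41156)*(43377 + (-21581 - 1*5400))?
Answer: 1376083488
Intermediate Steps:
(42772 + 41156)*(43377 + (-21581 - 1*5400)) = 83928*(43377 + (-21581 - 5400)) = 83928*(43377 - 26981) = 83928*16396 = 1376083488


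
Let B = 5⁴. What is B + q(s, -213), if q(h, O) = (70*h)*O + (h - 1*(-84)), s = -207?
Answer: 3086872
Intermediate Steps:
B = 625
q(h, O) = 84 + h + 70*O*h (q(h, O) = 70*O*h + (h + 84) = 70*O*h + (84 + h) = 84 + h + 70*O*h)
B + q(s, -213) = 625 + (84 - 207 + 70*(-213)*(-207)) = 625 + (84 - 207 + 3086370) = 625 + 3086247 = 3086872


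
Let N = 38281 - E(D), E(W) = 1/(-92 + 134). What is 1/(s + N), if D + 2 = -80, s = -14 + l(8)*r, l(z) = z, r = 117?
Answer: 42/1646525 ≈ 2.5508e-5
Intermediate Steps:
s = 922 (s = -14 + 8*117 = -14 + 936 = 922)
D = -82 (D = -2 - 80 = -82)
E(W) = 1/42
N = 1607801/42 (N = 38281 - 1*1/42 = 38281 - 1/42 = 1607801/42 ≈ 38281.)
1/(s + N) = 1/(922 + 1607801/42) = 1/(1646525/42) = 42/1646525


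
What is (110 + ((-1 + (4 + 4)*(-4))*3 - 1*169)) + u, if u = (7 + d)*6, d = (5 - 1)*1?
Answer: -92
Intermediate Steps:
d = 4 (d = 4*1 = 4)
u = 66 (u = (7 + 4)*6 = 11*6 = 66)
(110 + ((-1 + (4 + 4)*(-4))*3 - 1*169)) + u = (110 + ((-1 + (4 + 4)*(-4))*3 - 1*169)) + 66 = (110 + ((-1 + 8*(-4))*3 - 169)) + 66 = (110 + ((-1 - 32)*3 - 169)) + 66 = (110 + (-33*3 - 169)) + 66 = (110 + (-99 - 169)) + 66 = (110 - 268) + 66 = -158 + 66 = -92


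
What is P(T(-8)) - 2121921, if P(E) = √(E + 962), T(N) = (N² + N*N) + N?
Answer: -2121921 + √1082 ≈ -2.1219e+6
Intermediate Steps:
T(N) = N + 2*N² (T(N) = (N² + N²) + N = 2*N² + N = N + 2*N²)
P(E) = √(962 + E)
P(T(-8)) - 2121921 = √(962 - 8*(1 + 2*(-8))) - 2121921 = √(962 - 8*(1 - 16)) - 2121921 = √(962 - 8*(-15)) - 2121921 = √(962 + 120) - 2121921 = √1082 - 2121921 = -2121921 + √1082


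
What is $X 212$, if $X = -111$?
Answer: $-23532$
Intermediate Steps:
$X 212 = \left(-111\right) 212 = -23532$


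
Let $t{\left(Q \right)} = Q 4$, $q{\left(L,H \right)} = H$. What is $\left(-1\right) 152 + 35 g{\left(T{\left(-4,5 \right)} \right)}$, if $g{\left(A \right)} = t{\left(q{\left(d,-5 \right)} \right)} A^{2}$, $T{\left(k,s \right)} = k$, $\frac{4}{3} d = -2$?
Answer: $-11352$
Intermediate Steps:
$d = - \frac{3}{2}$ ($d = \frac{3}{4} \left(-2\right) = - \frac{3}{2} \approx -1.5$)
$t{\left(Q \right)} = 4 Q$
$g{\left(A \right)} = - 20 A^{2}$ ($g{\left(A \right)} = 4 \left(-5\right) A^{2} = - 20 A^{2}$)
$\left(-1\right) 152 + 35 g{\left(T{\left(-4,5 \right)} \right)} = \left(-1\right) 152 + 35 \left(- 20 \left(-4\right)^{2}\right) = -152 + 35 \left(\left(-20\right) 16\right) = -152 + 35 \left(-320\right) = -152 - 11200 = -11352$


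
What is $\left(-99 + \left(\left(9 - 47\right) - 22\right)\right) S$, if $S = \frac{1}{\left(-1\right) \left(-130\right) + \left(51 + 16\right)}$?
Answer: $- \frac{159}{197} \approx -0.80711$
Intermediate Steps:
$S = \frac{1}{197}$ ($S = \frac{1}{130 + 67} = \frac{1}{197} \approx 0.0050761$)
$\left(-99 + \left(\left(9 - 47\right) - 22\right)\right) S = \left(-99 + \left(\left(9 - 47\right) - 22\right)\right) \frac{1}{197} = \left(-99 - 60\right) \frac{1}{197} = \left(-159\right) \frac{1}{197} = - \frac{159}{197}$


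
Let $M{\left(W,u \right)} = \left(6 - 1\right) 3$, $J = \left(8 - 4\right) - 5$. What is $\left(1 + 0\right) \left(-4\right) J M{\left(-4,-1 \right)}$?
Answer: $60$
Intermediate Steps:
$J = -1$ ($J = 4 - 5 = -1$)
$M{\left(W,u \right)} = 15$ ($M{\left(W,u \right)} = 5 \cdot 3 = 15$)
$\left(1 + 0\right) \left(-4\right) J M{\left(-4,-1 \right)} = \left(1 + 0\right) \left(-4\right) \left(-1\right) 15 = 1 \left(-4\right) \left(-1\right) 15 = \left(-4\right) \left(-1\right) 15 = 4 \cdot 15 = 60$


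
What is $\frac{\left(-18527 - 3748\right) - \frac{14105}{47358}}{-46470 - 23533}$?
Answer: $\frac{1054913555}{3315202074} \approx 0.3182$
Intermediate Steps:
$\frac{\left(-18527 - 3748\right) - \frac{14105}{47358}}{-46470 - 23533} = \frac{-22275 - \frac{14105}{47358}}{-70003} = \left(-22275 - \frac{14105}{47358}\right) \left(- \frac{1}{70003}\right) = \left(- \frac{1054913555}{47358}\right) \left(- \frac{1}{70003}\right) = \frac{1054913555}{3315202074}$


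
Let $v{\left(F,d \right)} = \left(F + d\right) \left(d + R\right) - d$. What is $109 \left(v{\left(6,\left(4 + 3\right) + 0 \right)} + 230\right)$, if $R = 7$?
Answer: $44145$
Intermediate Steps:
$v{\left(F,d \right)} = - d + \left(7 + d\right) \left(F + d\right)$ ($v{\left(F,d \right)} = \left(F + d\right) \left(d + 7\right) - d = \left(F + d\right) \left(7 + d\right) - d = \left(7 + d\right) \left(F + d\right) - d = - d + \left(7 + d\right) \left(F + d\right)$)
$109 \left(v{\left(6,\left(4 + 3\right) + 0 \right)} + 230\right) = 109 \left(\left(\left(\left(4 + 3\right) + 0\right)^{2} + 6 \left(\left(4 + 3\right) + 0\right) + 7 \cdot 6 + 6 \left(\left(4 + 3\right) + 0\right)\right) + 230\right) = 109 \left(\left(\left(7 + 0\right)^{2} + 6 \left(7 + 0\right) + 42 + 6 \left(7 + 0\right)\right) + 230\right) = 109 \left(\left(7^{2} + 6 \cdot 7 + 42 + 6 \cdot 7\right) + 230\right) = 109 \left(\left(49 + 42 + 42 + 42\right) + 230\right) = 109 \left(175 + 230\right) = 109 \cdot 405 = 44145$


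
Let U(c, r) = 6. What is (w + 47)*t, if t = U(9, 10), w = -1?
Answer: 276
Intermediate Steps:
t = 6
(w + 47)*t = (-1 + 47)*6 = 46*6 = 276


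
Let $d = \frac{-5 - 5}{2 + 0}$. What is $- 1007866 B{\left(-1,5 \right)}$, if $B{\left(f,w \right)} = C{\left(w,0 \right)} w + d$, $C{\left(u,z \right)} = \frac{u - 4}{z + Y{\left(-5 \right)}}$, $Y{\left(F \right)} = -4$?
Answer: $\frac{12598325}{2} \approx 6.2992 \cdot 10^{6}$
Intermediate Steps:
$d = -5$ ($d = - \frac{10}{2} = \left(-10\right) \frac{1}{2} = -5$)
$C{\left(u,z \right)} = \frac{-4 + u}{-4 + z}$ ($C{\left(u,z \right)} = \frac{u - 4}{z - 4} = \frac{-4 + u}{-4 + z}$)
$B{\left(f,w \right)} = -5 + w \left(1 - \frac{w}{4}\right)$ ($B{\left(f,w \right)} = \frac{-4 + w}{-4 + 0} w - 5 = \frac{-4 + w}{-4} w - 5 = - \frac{-4 + w}{4} w - 5 = \left(1 - \frac{w}{4}\right) w - 5 = w \left(1 - \frac{w}{4}\right) - 5 = -5 + w \left(1 - \frac{w}{4}\right)$)
$- 1007866 B{\left(-1,5 \right)} = - 1007866 \left(-5 + \frac{1}{4} \cdot 5 \left(4 - 5\right)\right) = - 1007866 \left(-5 + \frac{1}{4} \cdot 5 \left(-1\right)\right) = - 1007866 \left(-5 - \frac{5}{4}\right) = \left(-1007866\right) \left(- \frac{25}{4}\right) = \frac{12598325}{2}$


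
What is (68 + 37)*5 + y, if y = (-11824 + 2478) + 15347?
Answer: 6526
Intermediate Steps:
y = 6001 (y = -9346 + 15347 = 6001)
(68 + 37)*5 + y = (68 + 37)*5 + 6001 = 105*5 + 6001 = 525 + 6001 = 6526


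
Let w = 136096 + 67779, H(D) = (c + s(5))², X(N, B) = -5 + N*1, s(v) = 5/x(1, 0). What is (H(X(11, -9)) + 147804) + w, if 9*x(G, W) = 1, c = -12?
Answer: 352768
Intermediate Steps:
x(G, W) = ⅑ (x(G, W) = (⅑)*1 = ⅑)
s(v) = 45 (s(v) = 5/(⅑) = 5*9 = 45)
X(N, B) = -5 + N
H(D) = 1089 (H(D) = (-12 + 45)² = 33² = 1089)
w = 203875
(H(X(11, -9)) + 147804) + w = (1089 + 147804) + 203875 = 148893 + 203875 = 352768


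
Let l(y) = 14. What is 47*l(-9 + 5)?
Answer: 658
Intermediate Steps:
47*l(-9 + 5) = 47*14 = 658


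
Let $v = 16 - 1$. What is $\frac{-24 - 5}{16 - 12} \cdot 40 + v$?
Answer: $-275$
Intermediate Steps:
$v = 15$
$\frac{-24 - 5}{16 - 12} \cdot 40 + v = \frac{-24 - 5}{16 - 12} \cdot 40 + 15 = - \frac{29}{4} \cdot 40 + 15 = \left(-29\right) \frac{1}{4} \cdot 40 + 15 = \left(- \frac{29}{4}\right) 40 + 15 = -290 + 15 = -275$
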